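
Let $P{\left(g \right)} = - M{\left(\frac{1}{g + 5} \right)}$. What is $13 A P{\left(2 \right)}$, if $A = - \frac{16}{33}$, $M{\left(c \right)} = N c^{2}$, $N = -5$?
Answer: $- \frac{1040}{1617} \approx -0.64317$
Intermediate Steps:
$M{\left(c \right)} = - 5 c^{2}$
$A = - \frac{16}{33}$ ($A = \left(-16\right) \frac{1}{33} = - \frac{16}{33} \approx -0.48485$)
$P{\left(g \right)} = \frac{5}{\left(5 + g\right)^{2}}$ ($P{\left(g \right)} = - \left(-5\right) \left(\frac{1}{g + 5}\right)^{2} = - \left(-5\right) \left(\frac{1}{5 + g}\right)^{2} = - \frac{-5}{\left(5 + g\right)^{2}} = \frac{5}{\left(5 + g\right)^{2}}$)
$13 A P{\left(2 \right)} = 13 \left(- \frac{16}{33}\right) \frac{5}{\left(5 + 2\right)^{2}} = - \frac{208 \cdot \frac{5}{49}}{33} = - \frac{208 \cdot 5 \cdot \frac{1}{49}}{33} = \left(- \frac{208}{33}\right) \frac{5}{49} = - \frac{1040}{1617}$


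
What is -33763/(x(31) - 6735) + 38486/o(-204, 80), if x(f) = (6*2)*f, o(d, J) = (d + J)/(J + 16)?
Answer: -5876227379/197253 ≈ -29790.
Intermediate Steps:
o(d, J) = (J + d)/(16 + J)
x(f) = 12*f
-33763/(x(31) - 6735) + 38486/o(-204, 80) = -33763/(12*31 - 6735) + 38486/(((80 - 204)/(16 + 80))) = -33763/(372 - 6735) + 38486/((-124/96)) = -33763/(-6363) + 38486/(((1/96)*(-124))) = -33763*(-1/6363) + 38486/(-31/24) = 33763/6363 + 38486*(-24/31) = 33763/6363 - 923664/31 = -5876227379/197253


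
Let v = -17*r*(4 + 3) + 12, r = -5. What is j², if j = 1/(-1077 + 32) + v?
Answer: 402354250596/1092025 ≈ 3.6845e+5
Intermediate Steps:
v = 607 (v = -(-85)*(4 + 3) + 12 = -(-85)*7 + 12 = -17*(-35) + 12 = 595 + 12 = 607)
j = 634314/1045 (j = 1/(-1077 + 32) + 607 = 1/(-1045) + 607 = -1/1045 + 607 = 634314/1045 ≈ 607.00)
j² = (634314/1045)² = 402354250596/1092025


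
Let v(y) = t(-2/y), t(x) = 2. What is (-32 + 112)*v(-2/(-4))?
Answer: 160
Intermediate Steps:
v(y) = 2
(-32 + 112)*v(-2/(-4)) = (-32 + 112)*2 = 80*2 = 160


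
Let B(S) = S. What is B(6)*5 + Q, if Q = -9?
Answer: 21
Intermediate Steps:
B(6)*5 + Q = 6*5 - 9 = 30 - 9 = 21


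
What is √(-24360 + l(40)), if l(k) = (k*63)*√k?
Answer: 2*√(-6090 + 1260*√10) ≈ 91.772*I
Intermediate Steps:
l(k) = 63*k^(3/2) (l(k) = (63*k)*√k = 63*k^(3/2))
√(-24360 + l(40)) = √(-24360 + 63*40^(3/2)) = √(-24360 + 63*(80*√10)) = √(-24360 + 5040*√10)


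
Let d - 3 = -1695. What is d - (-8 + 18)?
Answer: -1702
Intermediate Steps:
d = -1692 (d = 3 - 1695 = -1692)
d - (-8 + 18) = -1692 - (-8 + 18) = -1692 - 10 = -1702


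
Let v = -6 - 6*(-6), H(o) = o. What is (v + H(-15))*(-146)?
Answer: -2190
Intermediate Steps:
v = 30 (v = -6 + 36 = 30)
(v + H(-15))*(-146) = (30 - 15)*(-146) = 15*(-146) = -2190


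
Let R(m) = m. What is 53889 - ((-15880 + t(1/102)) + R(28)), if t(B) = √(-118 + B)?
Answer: 69741 - I*√1227570/102 ≈ 69741.0 - 10.862*I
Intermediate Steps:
53889 - ((-15880 + t(1/102)) + R(28)) = 53889 - ((-15880 + √(-118 + 1/102)) + 28) = 53889 - ((-15880 + √(-12035/102)) + 28) = 53889 - ((-15880 + I*√1227570/102) + 28) = 53889 - (-15852 + I*√1227570/102) = 53889 + (15852 - I*√1227570/102) = 69741 - I*√1227570/102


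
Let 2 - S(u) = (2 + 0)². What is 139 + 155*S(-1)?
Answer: -171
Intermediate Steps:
S(u) = -2 (S(u) = 2 - (2 + 0)² = 2 - 1*2² = 2 - 1*4 = 2 - 4 = -2)
139 + 155*S(-1) = 139 + 155*(-2) = 139 - 310 = -171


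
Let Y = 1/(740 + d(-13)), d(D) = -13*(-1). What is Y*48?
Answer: 16/251 ≈ 0.063745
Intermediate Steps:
d(D) = 13
Y = 1/753 (Y = 1/(740 + 13) = 1/753 ≈ 0.0013280)
Y*48 = (1/753)*48 = 16/251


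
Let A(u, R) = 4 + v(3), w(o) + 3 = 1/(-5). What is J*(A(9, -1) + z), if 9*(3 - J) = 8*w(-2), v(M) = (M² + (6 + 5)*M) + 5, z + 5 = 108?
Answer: 40502/45 ≈ 900.04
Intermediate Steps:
z = 103 (z = -5 + 108 = 103)
w(o) = -16/5 (w(o) = -3 + 1/(-5) = -3 - ⅕ = -16/5)
v(M) = 5 + M² + 11*M (v(M) = (M² + 11*M) + 5 = 5 + M² + 11*M)
J = 263/45 (J = 3 - 8*(-16)/(9*5) = 3 - ⅑*(-128/5) = 3 + 128/45 = 263/45 ≈ 5.8444)
A(u, R) = 51 (A(u, R) = 4 + (5 + 3² + 11*3) = 4 + (5 + 9 + 33) = 4 + 47 = 51)
J*(A(9, -1) + z) = 263*(51 + 103)/45 = (263/45)*154 = 40502/45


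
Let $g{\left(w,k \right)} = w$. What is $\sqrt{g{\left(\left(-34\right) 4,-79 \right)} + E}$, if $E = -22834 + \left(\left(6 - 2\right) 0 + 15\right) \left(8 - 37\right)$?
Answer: $i \sqrt{23405} \approx 152.99 i$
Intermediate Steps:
$E = -23269$ ($E = -22834 + \left(4 \cdot 0 + 15\right) \left(-29\right) = -22834 + \left(0 + 15\right) \left(-29\right) = -22834 + 15 \left(-29\right) = -22834 - 435 = -23269$)
$\sqrt{g{\left(\left(-34\right) 4,-79 \right)} + E} = \sqrt{\left(-34\right) 4 - 23269} = \sqrt{-136 - 23269} = \sqrt{-23405} = i \sqrt{23405}$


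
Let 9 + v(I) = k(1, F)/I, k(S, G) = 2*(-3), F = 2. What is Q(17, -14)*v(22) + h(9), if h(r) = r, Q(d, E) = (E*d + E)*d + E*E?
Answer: 417075/11 ≈ 37916.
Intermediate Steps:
Q(d, E) = E² + d*(E + E*d) (Q(d, E) = (E + E*d)*d + E² = d*(E + E*d) + E² = E² + d*(E + E*d))
k(S, G) = -6
v(I) = -9 - 6/I
Q(17, -14)*v(22) + h(9) = (-14*(-14 + 17 + 17²))*(-9 - 6/22) + 9 = (-14*(-14 + 17 + 289))*(-9 - 6*1/22) + 9 = (-14*292)*(-9 - 3/11) + 9 = -4088*(-102/11) + 9 = 416976/11 + 9 = 417075/11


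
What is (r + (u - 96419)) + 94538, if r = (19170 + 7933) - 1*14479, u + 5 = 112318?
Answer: 123056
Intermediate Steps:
u = 112313 (u = -5 + 112318 = 112313)
r = 12624 (r = 27103 - 14479 = 12624)
(r + (u - 96419)) + 94538 = (12624 + (112313 - 96419)) + 94538 = (12624 + 15894) + 94538 = 28518 + 94538 = 123056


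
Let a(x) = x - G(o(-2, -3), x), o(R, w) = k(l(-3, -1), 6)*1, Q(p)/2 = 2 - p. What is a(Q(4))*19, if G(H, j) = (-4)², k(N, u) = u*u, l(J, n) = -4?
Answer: -380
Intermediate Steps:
Q(p) = 4 - 2*p (Q(p) = 2*(2 - p) = 4 - 2*p)
k(N, u) = u²
o(R, w) = 36 (o(R, w) = 6²*1 = 36*1 = 36)
G(H, j) = 16
a(x) = -16 + x (a(x) = x - 1*16 = x - 16 = -16 + x)
a(Q(4))*19 = (-16 + (4 - 2*4))*19 = (-16 + (4 - 8))*19 = (-16 - 4)*19 = -20*19 = -380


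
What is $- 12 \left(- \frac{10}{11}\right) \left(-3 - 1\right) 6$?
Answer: $- \frac{2880}{11} \approx -261.82$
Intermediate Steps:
$- 12 \left(- \frac{10}{11}\right) \left(-3 - 1\right) 6 = - 12 \left(\left(-10\right) \frac{1}{11}\right) \left(\left(-4\right) 6\right) = \left(-12\right) \left(- \frac{10}{11}\right) \left(-24\right) = \frac{120}{11} \left(-24\right) = - \frac{2880}{11}$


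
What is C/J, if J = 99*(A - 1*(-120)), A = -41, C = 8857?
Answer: 8857/7821 ≈ 1.1325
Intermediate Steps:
J = 7821 (J = 99*(-41 - 1*(-120)) = 99*(-41 + 120) = 99*79 = 7821)
C/J = 8857/7821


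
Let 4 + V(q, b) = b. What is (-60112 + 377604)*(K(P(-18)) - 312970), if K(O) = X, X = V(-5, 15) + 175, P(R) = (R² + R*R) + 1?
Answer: -99306417728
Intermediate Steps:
P(R) = 1 + 2*R² (P(R) = (R² + R²) + 1 = 2*R² + 1 = 1 + 2*R²)
V(q, b) = -4 + b
X = 186 (X = (-4 + 15) + 175 = 11 + 175 = 186)
K(O) = 186
(-60112 + 377604)*(K(P(-18)) - 312970) = (-60112 + 377604)*(186 - 312970) = 317492*(-312784) = -99306417728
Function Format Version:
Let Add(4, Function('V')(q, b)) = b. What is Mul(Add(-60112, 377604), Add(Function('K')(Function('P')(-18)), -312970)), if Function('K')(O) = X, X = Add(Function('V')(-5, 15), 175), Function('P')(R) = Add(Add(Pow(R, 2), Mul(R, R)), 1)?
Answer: -99306417728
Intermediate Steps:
Function('P')(R) = Add(1, Mul(2, Pow(R, 2))) (Function('P')(R) = Add(Add(Pow(R, 2), Pow(R, 2)), 1) = Add(Mul(2, Pow(R, 2)), 1) = Add(1, Mul(2, Pow(R, 2))))
Function('V')(q, b) = Add(-4, b)
X = 186 (X = Add(Add(-4, 15), 175) = Add(11, 175) = 186)
Function('K')(O) = 186
Mul(Add(-60112, 377604), Add(Function('K')(Function('P')(-18)), -312970)) = Mul(Add(-60112, 377604), Add(186, -312970)) = Mul(317492, -312784) = -99306417728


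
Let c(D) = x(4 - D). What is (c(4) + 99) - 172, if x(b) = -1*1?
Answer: -74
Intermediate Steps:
x(b) = -1
c(D) = -1
(c(4) + 99) - 172 = (-1 + 99) - 172 = 98 - 172 = -74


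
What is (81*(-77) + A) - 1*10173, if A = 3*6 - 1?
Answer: -16393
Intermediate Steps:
A = 17 (A = 18 - 1 = 17)
(81*(-77) + A) - 1*10173 = (81*(-77) + 17) - 1*10173 = (-6237 + 17) - 10173 = -6220 - 10173 = -16393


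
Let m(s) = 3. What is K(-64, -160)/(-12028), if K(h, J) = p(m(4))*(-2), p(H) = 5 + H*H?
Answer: 7/3007 ≈ 0.0023279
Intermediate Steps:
p(H) = 5 + H**2
K(h, J) = -28 (K(h, J) = (5 + 3**2)*(-2) = (5 + 9)*(-2) = 14*(-2) = -28)
K(-64, -160)/(-12028) = -28/(-12028) = -28*(-1/12028) = 7/3007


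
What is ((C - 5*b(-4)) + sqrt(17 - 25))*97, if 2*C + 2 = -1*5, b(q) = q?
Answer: 3201/2 + 194*I*sqrt(2) ≈ 1600.5 + 274.36*I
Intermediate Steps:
C = -7/2 (C = -1 + (-1*5)/2 = -1 + (1/2)*(-5) = -1 - 5/2 = -7/2 ≈ -3.5000)
((C - 5*b(-4)) + sqrt(17 - 25))*97 = ((-7/2 - 5*(-4)) + sqrt(17 - 25))*97 = ((-7/2 + 20) + sqrt(-8))*97 = (33/2 + 2*I*sqrt(2))*97 = 3201/2 + 194*I*sqrt(2)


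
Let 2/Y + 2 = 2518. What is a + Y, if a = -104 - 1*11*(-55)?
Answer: 630259/1258 ≈ 501.00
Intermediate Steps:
Y = 1/1258 (Y = 2/(-2 + 2518) = 2/2516 = 2*(1/2516) = 1/1258 ≈ 0.00079491)
a = 501 (a = -104 - 11*(-55) = -104 + 605 = 501)
a + Y = 501 + 1/1258 = 630259/1258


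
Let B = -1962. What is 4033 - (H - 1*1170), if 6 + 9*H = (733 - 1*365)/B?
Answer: 45943357/8829 ≈ 5203.7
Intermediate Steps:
H = -6070/8829 (H = -⅔ + ((733 - 1*365)/(-1962))/9 = -⅔ + ((733 - 365)*(-1/1962))/9 = -⅔ + (368*(-1/1962))/9 = -⅔ + (⅑)*(-184/981) = -⅔ - 184/8829 = -6070/8829 ≈ -0.68751)
4033 - (H - 1*1170) = 4033 - (-6070/8829 - 1*1170) = 4033 - (-6070/8829 - 1170) = 4033 - 1*(-10336000/8829) = 4033 + 10336000/8829 = 45943357/8829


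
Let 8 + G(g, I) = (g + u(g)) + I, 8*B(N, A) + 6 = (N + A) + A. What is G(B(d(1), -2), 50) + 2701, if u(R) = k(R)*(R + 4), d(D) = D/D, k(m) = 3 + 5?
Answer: 22119/8 ≈ 2764.9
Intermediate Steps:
k(m) = 8
d(D) = 1
u(R) = 32 + 8*R (u(R) = 8*(R + 4) = 8*(4 + R) = 32 + 8*R)
B(N, A) = -¾ + A/4 + N/8 (B(N, A) = -¾ + ((N + A) + A)/8 = -¾ + ((A + N) + A)/8 = -¾ + (N + 2*A)/8 = -¾ + (A/4 + N/8) = -¾ + A/4 + N/8)
G(g, I) = 24 + I + 9*g (G(g, I) = -8 + ((g + (32 + 8*g)) + I) = -8 + ((32 + 9*g) + I) = -8 + (32 + I + 9*g) = 24 + I + 9*g)
G(B(d(1), -2), 50) + 2701 = (24 + 50 + 9*(-¾ + (¼)*(-2) + (⅛)*1)) + 2701 = (24 + 50 + 9*(-¾ - ½ + ⅛)) + 2701 = (24 + 50 + 9*(-9/8)) + 2701 = (24 + 50 - 81/8) + 2701 = 511/8 + 2701 = 22119/8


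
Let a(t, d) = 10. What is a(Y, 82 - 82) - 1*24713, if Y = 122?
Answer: -24703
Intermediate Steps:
a(Y, 82 - 82) - 1*24713 = 10 - 1*24713 = 10 - 24713 = -24703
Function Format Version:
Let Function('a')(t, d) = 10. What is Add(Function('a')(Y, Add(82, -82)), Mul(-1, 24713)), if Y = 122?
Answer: -24703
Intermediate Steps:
Add(Function('a')(Y, Add(82, -82)), Mul(-1, 24713)) = Add(10, Mul(-1, 24713)) = Add(10, -24713) = -24703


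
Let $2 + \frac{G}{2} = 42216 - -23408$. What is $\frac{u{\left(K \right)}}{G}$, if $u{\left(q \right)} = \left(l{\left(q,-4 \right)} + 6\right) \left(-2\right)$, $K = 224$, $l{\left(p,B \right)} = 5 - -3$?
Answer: $- \frac{7}{32811} \approx -0.00021334$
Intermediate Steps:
$G = 131244$ ($G = -4 + 2 \left(42216 - -23408\right) = -4 + 2 \left(42216 + 23408\right) = -4 + 2 \cdot 65624 = -4 + 131248 = 131244$)
$l{\left(p,B \right)} = 8$ ($l{\left(p,B \right)} = 5 + 3 = 8$)
$u{\left(q \right)} = -28$ ($u{\left(q \right)} = \left(8 + 6\right) \left(-2\right) = 14 \left(-2\right) = -28$)
$\frac{u{\left(K \right)}}{G} = - \frac{28}{131244} = \left(-28\right) \frac{1}{131244} = - \frac{7}{32811}$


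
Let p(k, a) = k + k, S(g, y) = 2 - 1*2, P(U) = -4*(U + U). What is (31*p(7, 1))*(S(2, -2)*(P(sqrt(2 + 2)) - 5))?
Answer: 0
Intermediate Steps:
P(U) = -8*U
S(g, y) = 0 (S(g, y) = 2 - 2 = 0)
p(k, a) = 2*k
(31*p(7, 1))*(S(2, -2)*(P(sqrt(2 + 2)) - 5)) = (31*(2*7))*(0*(-8*sqrt(2 + 2) - 5)) = (31*14)*(0*(-8*sqrt(4) - 5)) = 434*(0*(-8*2 - 5)) = 434*(0*(-16 - 5)) = 434*(0*(-21)) = 434*0 = 0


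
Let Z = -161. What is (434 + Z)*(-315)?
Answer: -85995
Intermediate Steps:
(434 + Z)*(-315) = (434 - 161)*(-315) = 273*(-315) = -85995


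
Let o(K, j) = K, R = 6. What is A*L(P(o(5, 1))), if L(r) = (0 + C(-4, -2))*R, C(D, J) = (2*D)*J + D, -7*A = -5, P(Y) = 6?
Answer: 360/7 ≈ 51.429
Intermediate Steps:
A = 5/7 (A = -⅐*(-5) = 5/7 ≈ 0.71429)
C(D, J) = D + 2*D*J (C(D, J) = 2*D*J + D = D + 2*D*J)
L(r) = 72 (L(r) = (0 - 4*(1 + 2*(-2)))*6 = (0 - 4*(1 - 4))*6 = (0 - 4*(-3))*6 = (0 + 12)*6 = 12*6 = 72)
A*L(P(o(5, 1))) = (5/7)*72 = 360/7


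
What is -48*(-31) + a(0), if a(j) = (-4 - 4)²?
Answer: 1552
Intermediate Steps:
a(j) = 64 (a(j) = (-8)² = 64)
-48*(-31) + a(0) = -48*(-31) + 64 = 1488 + 64 = 1552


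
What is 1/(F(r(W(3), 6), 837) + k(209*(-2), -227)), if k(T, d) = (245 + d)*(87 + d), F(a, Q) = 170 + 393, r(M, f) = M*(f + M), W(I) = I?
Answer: -1/1957 ≈ -0.00051099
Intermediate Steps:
r(M, f) = M*(M + f)
F(a, Q) = 563
k(T, d) = (87 + d)*(245 + d)
1/(F(r(W(3), 6), 837) + k(209*(-2), -227)) = 1/(563 + (21315 + (-227)² + 332*(-227))) = 1/(563 + (21315 + 51529 - 75364)) = 1/(563 - 2520) = 1/(-1957) = -1/1957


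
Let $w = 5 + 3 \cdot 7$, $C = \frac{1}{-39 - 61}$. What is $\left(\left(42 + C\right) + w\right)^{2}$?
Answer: $\frac{46226401}{10000} \approx 4622.6$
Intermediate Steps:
$C = - \frac{1}{100}$ ($C = \frac{1}{-100} = - \frac{1}{100} \approx -0.01$)
$w = 26$ ($w = 5 + 21 = 26$)
$\left(\left(42 + C\right) + w\right)^{2} = \left(\left(42 - \frac{1}{100}\right) + 26\right)^{2} = \left(\frac{4199}{100} + 26\right)^{2} = \left(\frac{6799}{100}\right)^{2} = \frac{46226401}{10000}$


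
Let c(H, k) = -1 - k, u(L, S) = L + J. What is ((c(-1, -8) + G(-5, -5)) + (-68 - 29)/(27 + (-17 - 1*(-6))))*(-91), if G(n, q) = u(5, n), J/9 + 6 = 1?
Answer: 56875/16 ≈ 3554.7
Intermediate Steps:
J = -45 (J = -54 + 9*1 = -54 + 9 = -45)
u(L, S) = -45 + L (u(L, S) = L - 45 = -45 + L)
G(n, q) = -40 (G(n, q) = -45 + 5 = -40)
c(H, k) = -1 - k
((c(-1, -8) + G(-5, -5)) + (-68 - 29)/(27 + (-17 - 1*(-6))))*(-91) = (((-1 - 1*(-8)) - 40) + (-68 - 29)/(27 + (-17 - 1*(-6))))*(-91) = (((-1 + 8) - 40) - 97/(27 + (-17 + 6)))*(-91) = ((7 - 40) - 97/(27 - 11))*(-91) = (-33 - 97/16)*(-91) = -625/16*(-91) = 56875/16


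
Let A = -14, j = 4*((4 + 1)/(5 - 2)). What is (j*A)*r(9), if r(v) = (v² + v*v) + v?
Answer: -15960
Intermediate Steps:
r(v) = v + 2*v² (r(v) = (v² + v²) + v = 2*v² + v = v + 2*v²)
j = 20/3 (j = 4*(5/3) = 20/3 ≈ 6.6667)
(j*A)*r(9) = ((20/3)*(-14))*(9*(1 + 2*9)) = -840*(1 + 18) = -840*19 = -280/3*171 = -15960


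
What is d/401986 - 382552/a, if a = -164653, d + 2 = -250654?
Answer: 56254642952/33094100429 ≈ 1.6998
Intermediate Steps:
d = -250656 (d = -2 - 250654 = -250656)
d/401986 - 382552/a = -250656/401986 - 382552/(-164653) = -250656*1/401986 - 382552*(-1/164653) = -125328/200993 + 382552/164653 = 56254642952/33094100429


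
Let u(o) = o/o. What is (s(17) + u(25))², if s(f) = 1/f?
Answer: 324/289 ≈ 1.1211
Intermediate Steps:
u(o) = 1
(s(17) + u(25))² = (1/17 + 1)² = (18/17)² = 324/289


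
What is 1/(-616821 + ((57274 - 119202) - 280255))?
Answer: -1/959004 ≈ -1.0427e-6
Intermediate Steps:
1/(-616821 + ((57274 - 119202) - 280255)) = 1/(-616821 + (-61928 - 280255)) = 1/(-616821 - 342183) = 1/(-959004) = -1/959004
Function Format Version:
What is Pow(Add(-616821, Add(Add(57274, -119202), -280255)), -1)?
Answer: Rational(-1, 959004) ≈ -1.0427e-6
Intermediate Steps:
Pow(Add(-616821, Add(Add(57274, -119202), -280255)), -1) = Pow(Add(-616821, Add(-61928, -280255)), -1) = Pow(Add(-616821, -342183), -1) = Pow(-959004, -1) = Rational(-1, 959004)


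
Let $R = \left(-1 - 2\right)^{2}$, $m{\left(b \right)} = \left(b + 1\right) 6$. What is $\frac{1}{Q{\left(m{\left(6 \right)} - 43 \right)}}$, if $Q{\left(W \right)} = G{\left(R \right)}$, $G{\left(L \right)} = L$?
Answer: $\frac{1}{9} \approx 0.11111$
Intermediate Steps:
$m{\left(b \right)} = 6 + 6 b$ ($m{\left(b \right)} = \left(1 + b\right) 6 = 6 + 6 b$)
$R = 9$ ($R = \left(-3\right)^{2} = 9$)
$Q{\left(W \right)} = 9$
$\frac{1}{Q{\left(m{\left(6 \right)} - 43 \right)}} = \frac{1}{9}$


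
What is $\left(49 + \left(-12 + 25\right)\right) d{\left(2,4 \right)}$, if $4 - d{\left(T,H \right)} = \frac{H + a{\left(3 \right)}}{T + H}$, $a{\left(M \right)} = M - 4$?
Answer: $217$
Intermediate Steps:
$a{\left(M \right)} = -4 + M$
$d{\left(T,H \right)} = 4 - \frac{-1 + H}{H + T}$ ($d{\left(T,H \right)} = 4 - \frac{H + \left(-4 + 3\right)}{T + H} = 4 - \frac{H - 1}{H + T} = 4 - \frac{-1 + H}{H + T}$)
$\left(49 + \left(-12 + 25\right)\right) d{\left(2,4 \right)} = \left(49 + \left(-12 + 25\right)\right) \frac{1 + 3 \cdot 4 + 4 \cdot 2}{4 + 2} = \left(49 + 13\right) \frac{1 + 12 + 8}{6} = 62 \cdot \frac{1}{6} \cdot 21 = 62 \cdot \frac{7}{2} = 217$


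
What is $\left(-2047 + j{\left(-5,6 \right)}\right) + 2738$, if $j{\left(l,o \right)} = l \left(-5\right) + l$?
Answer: $711$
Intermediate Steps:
$j{\left(l,o \right)} = - 4 l$ ($j{\left(l,o \right)} = - 5 l + l = - 4 l$)
$\left(-2047 + j{\left(-5,6 \right)}\right) + 2738 = \left(-2047 - -20\right) + 2738 = \left(-2047 + 20\right) + 2738 = -2027 + 2738 = 711$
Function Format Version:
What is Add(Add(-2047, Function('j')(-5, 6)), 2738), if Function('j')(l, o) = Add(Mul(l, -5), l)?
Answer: 711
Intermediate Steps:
Function('j')(l, o) = Mul(-4, l) (Function('j')(l, o) = Add(Mul(-5, l), l) = Mul(-4, l))
Add(Add(-2047, Function('j')(-5, 6)), 2738) = Add(Add(-2047, Mul(-4, -5)), 2738) = Add(Add(-2047, 20), 2738) = Add(-2027, 2738) = 711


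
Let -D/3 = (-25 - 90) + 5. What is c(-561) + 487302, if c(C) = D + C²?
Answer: 802353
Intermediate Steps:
D = 330 (D = -3*((-25 - 90) + 5) = -3*(-115 + 5) = -3*(-110) = 330)
c(C) = 330 + C²
c(-561) + 487302 = (330 + (-561)²) + 487302 = (330 + 314721) + 487302 = 315051 + 487302 = 802353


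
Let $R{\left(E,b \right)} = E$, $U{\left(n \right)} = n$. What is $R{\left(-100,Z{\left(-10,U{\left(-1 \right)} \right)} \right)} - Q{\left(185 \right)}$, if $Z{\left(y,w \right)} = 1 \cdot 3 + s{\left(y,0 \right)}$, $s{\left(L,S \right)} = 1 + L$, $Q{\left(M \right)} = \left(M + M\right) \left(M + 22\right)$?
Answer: $-76690$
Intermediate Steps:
$Q{\left(M \right)} = 2 M \left(22 + M\right)$
$Z{\left(y,w \right)} = 4 + y$ ($Z{\left(y,w \right)} = 1 \cdot 3 + \left(1 + y\right) = 3 + \left(1 + y\right) = 4 + y$)
$R{\left(-100,Z{\left(-10,U{\left(-1 \right)} \right)} \right)} - Q{\left(185 \right)} = -100 - 2 \cdot 185 \left(22 + 185\right) = -100 - 2 \cdot 185 \cdot 207 = -100 - 76590 = -76690$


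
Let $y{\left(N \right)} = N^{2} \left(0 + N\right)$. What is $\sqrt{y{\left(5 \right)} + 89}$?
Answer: $\sqrt{214} \approx 14.629$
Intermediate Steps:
$y{\left(N \right)} = N^{3}$ ($y{\left(N \right)} = N^{2} N = N^{3}$)
$\sqrt{y{\left(5 \right)} + 89} = \sqrt{5^{3} + 89} = \sqrt{125 + 89} = \sqrt{214}$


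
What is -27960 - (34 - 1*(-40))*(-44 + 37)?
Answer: -27442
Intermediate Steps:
-27960 - (34 - 1*(-40))*(-44 + 37) = -27960 - (34 + 40)*(-7) = -27960 - 74*(-7) = -27960 - 1*(-518) = -27960 + 518 = -27442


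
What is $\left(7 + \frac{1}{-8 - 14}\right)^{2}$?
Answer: $\frac{23409}{484} \approx 48.366$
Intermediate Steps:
$\left(7 + \frac{1}{-8 - 14}\right)^{2} = \left(7 + \frac{1}{-22}\right)^{2} = \left(7 - \frac{1}{22}\right)^{2} = \left(\frac{153}{22}\right)^{2} = \frac{23409}{484}$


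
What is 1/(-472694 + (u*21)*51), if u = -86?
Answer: -1/564800 ≈ -1.7705e-6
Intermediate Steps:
1/(-472694 + (u*21)*51) = 1/(-472694 - 86*21*51) = 1/(-472694 - 1806*51) = 1/(-472694 - 92106) = 1/(-564800) = -1/564800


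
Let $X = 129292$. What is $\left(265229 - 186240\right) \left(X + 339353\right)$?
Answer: $37017799905$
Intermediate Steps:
$\left(265229 - 186240\right) \left(X + 339353\right) = \left(265229 - 186240\right) \left(129292 + 339353\right) = 78989 \cdot 468645 = 37017799905$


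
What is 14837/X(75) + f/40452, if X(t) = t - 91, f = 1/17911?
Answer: -2687484312287/2898143088 ≈ -927.31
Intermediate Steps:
f = 1/17911 ≈ 5.5832e-5
X(t) = -91 + t
14837/X(75) + f/40452 = 14837/(-91 + 75) + (1/17911)/40452 = 14837/(-16) + (1/17911)*(1/40452) = 14837*(-1/16) + 1/724535772 = -14837/16 + 1/724535772 = -2687484312287/2898143088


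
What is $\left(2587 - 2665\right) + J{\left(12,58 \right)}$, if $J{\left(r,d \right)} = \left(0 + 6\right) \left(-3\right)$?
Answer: $-96$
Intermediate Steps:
$J{\left(r,d \right)} = -18$ ($J{\left(r,d \right)} = 6 \left(-3\right) = -18$)
$\left(2587 - 2665\right) + J{\left(12,58 \right)} = \left(2587 - 2665\right) - 18 = -78 - 18 = -96$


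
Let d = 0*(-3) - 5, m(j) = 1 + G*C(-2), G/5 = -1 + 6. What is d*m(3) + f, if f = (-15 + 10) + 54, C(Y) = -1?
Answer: 169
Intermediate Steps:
G = 25 (G = 5*(-1 + 6) = 5*5 = 25)
m(j) = -24 (m(j) = 1 + 25*(-1) = 1 - 25 = -24)
f = 49 (f = -5 + 54 = 49)
d = -5 (d = 0 - 5 = -5)
d*m(3) + f = -5*(-24) + 49 = 120 + 49 = 169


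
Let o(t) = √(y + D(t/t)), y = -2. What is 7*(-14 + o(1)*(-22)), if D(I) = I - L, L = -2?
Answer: -252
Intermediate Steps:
D(I) = 2 + I (D(I) = I - 1*(-2) = I + 2 = 2 + I)
o(t) = 1 (o(t) = √(-2 + (2 + t/t)) = √(-2 + (2 + 1)) = √(-2 + 3) = √1 = 1)
7*(-14 + o(1)*(-22)) = 7*(-14 + 1*(-22)) = 7*(-14 - 22) = 7*(-36) = -252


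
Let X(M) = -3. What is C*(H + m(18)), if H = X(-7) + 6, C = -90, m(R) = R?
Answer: -1890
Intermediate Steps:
H = 3 (H = -3 + 6 = 3)
C*(H + m(18)) = -90*(3 + 18) = -90*21 = -1890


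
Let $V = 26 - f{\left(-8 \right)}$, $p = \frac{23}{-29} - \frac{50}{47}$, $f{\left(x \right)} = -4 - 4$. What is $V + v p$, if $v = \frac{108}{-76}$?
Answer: $\frac{948835}{25897} \approx 36.639$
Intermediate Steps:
$v = - \frac{27}{19}$ ($v = 108 \left(- \frac{1}{76}\right) = - \frac{27}{19} \approx -1.4211$)
$f{\left(x \right)} = -8$ ($f{\left(x \right)} = -4 - 4 = -8$)
$p = - \frac{2531}{1363}$ ($p = 23 \left(- \frac{1}{29}\right) - \frac{50}{47} = - \frac{23}{29} - \frac{50}{47} = - \frac{2531}{1363} \approx -1.8569$)
$V = 34$ ($V = 26 - -8 = 26 + 8 = 34$)
$V + v p = 34 - - \frac{68337}{25897} = 34 + \frac{68337}{25897} = \frac{948835}{25897}$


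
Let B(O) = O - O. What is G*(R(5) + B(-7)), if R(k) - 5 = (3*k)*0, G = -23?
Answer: -115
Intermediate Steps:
B(O) = 0
R(k) = 5 (R(k) = 5 + (3*k)*0 = 5 + 0 = 5)
G*(R(5) + B(-7)) = -23*(5 + 0) = -23*5 = -115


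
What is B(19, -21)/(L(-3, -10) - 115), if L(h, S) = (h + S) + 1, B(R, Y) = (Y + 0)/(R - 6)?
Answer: 21/1651 ≈ 0.012720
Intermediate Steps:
B(R, Y) = Y/(-6 + R)
L(h, S) = 1 + S + h (L(h, S) = (S + h) + 1 = 1 + S + h)
B(19, -21)/(L(-3, -10) - 115) = (-21/(-6 + 19))/((1 - 10 - 3) - 115) = (-21/13)/(-12 - 115) = (-21*1/13)/(-127) = -1/127*(-21/13) = 21/1651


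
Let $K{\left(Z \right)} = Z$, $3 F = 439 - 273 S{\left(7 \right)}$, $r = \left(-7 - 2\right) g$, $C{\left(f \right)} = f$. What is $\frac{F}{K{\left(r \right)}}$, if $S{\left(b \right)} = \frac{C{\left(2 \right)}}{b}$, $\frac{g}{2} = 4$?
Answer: $- \frac{361}{216} \approx -1.6713$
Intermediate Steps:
$g = 8$ ($g = 2 \cdot 4 = 8$)
$S{\left(b \right)} = \frac{2}{b}$
$r = -72$ ($r = \left(-7 - 2\right) 8 = \left(-9\right) 8 = -72$)
$F = \frac{361}{3}$ ($F = \frac{439 - 273 \cdot \frac{2}{7}}{3} = \frac{439 - 273 \cdot 2 \cdot \frac{1}{7}}{3} = \frac{439 - 78}{3} = \frac{1}{3} \cdot 361 = \frac{361}{3} \approx 120.33$)
$\frac{F}{K{\left(r \right)}} = \frac{361}{3 \left(-72\right)} = \frac{361}{3} \left(- \frac{1}{72}\right) = - \frac{361}{216}$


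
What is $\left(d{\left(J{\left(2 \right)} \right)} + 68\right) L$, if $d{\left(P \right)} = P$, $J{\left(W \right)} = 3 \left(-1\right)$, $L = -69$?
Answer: $-4485$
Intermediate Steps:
$J{\left(W \right)} = -3$
$\left(d{\left(J{\left(2 \right)} \right)} + 68\right) L = \left(-3 + 68\right) \left(-69\right) = 65 \left(-69\right) = -4485$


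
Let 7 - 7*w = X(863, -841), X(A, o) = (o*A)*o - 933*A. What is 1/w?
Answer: -7/609578317 ≈ -1.1483e-8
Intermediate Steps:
X(A, o) = -933*A + A*o² (X(A, o) = (A*o)*o - 933*A = A*o² - 933*A = -933*A + A*o²)
w = -609578317/7 (w = 1 - 863*(-933 + (-841)²)/7 = 1 - 863*(-933 + 707281)/7 = 1 - 863*706348/7 = 1 - ⅐*609578324 = 1 - 609578324/7 = -609578317/7 ≈ -8.7083e+7)
1/w = 1/(-609578317/7) = -7/609578317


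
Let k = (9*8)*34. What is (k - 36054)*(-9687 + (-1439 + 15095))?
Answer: -133382214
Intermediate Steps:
k = 2448 (k = 72*34 = 2448)
(k - 36054)*(-9687 + (-1439 + 15095)) = (2448 - 36054)*(-9687 + (-1439 + 15095)) = -33606*(-9687 + 13656) = -33606*3969 = -133382214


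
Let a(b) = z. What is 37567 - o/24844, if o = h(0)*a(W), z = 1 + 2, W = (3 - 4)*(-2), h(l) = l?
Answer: 37567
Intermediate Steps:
W = 2 (W = -1*(-2) = 2)
z = 3
a(b) = 3
o = 0 (o = 0*3 = 0)
37567 - o/24844 = 37567 - 0/24844 = 37567 - 1*0 = 37567 + 0 = 37567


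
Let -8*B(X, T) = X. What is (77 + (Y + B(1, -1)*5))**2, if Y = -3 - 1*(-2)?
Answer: 363609/64 ≈ 5681.4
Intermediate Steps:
Y = -1 (Y = -3 + 2 = -1)
B(X, T) = -X/8
(77 + (Y + B(1, -1)*5))**2 = (77 + (-1 - 1/8*1*5))**2 = (77 + (-1 - 1/8*5))**2 = (77 + (-1 - 5/8))**2 = (77 - 13/8)**2 = (603/8)**2 = 363609/64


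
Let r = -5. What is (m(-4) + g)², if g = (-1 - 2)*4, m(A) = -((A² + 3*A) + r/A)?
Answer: 4761/16 ≈ 297.56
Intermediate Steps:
m(A) = -A² - 3*A + 5/A (m(A) = -((A² + 3*A) - 5/A) = -(A² - 5/A + 3*A) = -A² - 3*A + 5/A)
g = -12 (g = -3*4 = -12)
(m(-4) + g)² = ((5 - 1*(-4)²*(3 - 4))/(-4) - 12)² = (-(5 - 1*16*(-1))/4 - 12)² = (-(5 + 16)/4 - 12)² = (-¼*21 - 12)² = (-21/4 - 12)² = (-69/4)² = 4761/16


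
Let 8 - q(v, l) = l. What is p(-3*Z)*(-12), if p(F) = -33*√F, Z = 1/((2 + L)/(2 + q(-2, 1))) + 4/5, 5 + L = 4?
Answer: 2772*I*√15/5 ≈ 2147.2*I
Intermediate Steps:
L = -1 (L = -5 + 4 = -1)
q(v, l) = 8 - l
Z = 49/5 (Z = 1/((2 - 1)/(2 + (8 - 1*1))) + 4/5 = 1/(1/(2 + (8 - 1))) + 4*(⅕) = 1/(1/(2 + 7)) + ⅘ = 1/(1/9) + ⅘ = 1/(1*(⅑)) + ⅘ = 1/(⅑) + ⅘ = 1*9 + ⅘ = 9 + ⅘ = 49/5 ≈ 9.8000)
p(-3*Z)*(-12) = -33*7*I*√15/5*(-12) = -231*I*√15/5*(-12) = 2772*I*√15/5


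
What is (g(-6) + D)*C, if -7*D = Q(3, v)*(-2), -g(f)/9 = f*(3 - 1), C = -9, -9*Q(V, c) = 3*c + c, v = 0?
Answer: -972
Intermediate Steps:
Q(V, c) = -4*c/9 (Q(V, c) = -(3*c + c)/9 = -4*c/9)
g(f) = -18*f (g(f) = -9*f*(3 - 1) = -9*f*2 = -18*f)
D = 0 (D = -(-4/9*0)*(-2)/7 = -0*(-2) = -⅐*0 = 0)
(g(-6) + D)*C = (-18*(-6) + 0)*(-9) = (108 + 0)*(-9) = 108*(-9) = -972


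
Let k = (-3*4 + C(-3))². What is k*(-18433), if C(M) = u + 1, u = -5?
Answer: -4718848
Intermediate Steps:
C(M) = -4 (C(M) = -5 + 1 = -4)
k = 256 (k = (-3*4 - 4)² = (-12 - 4)² = (-16)² = 256)
k*(-18433) = 256*(-18433) = -4718848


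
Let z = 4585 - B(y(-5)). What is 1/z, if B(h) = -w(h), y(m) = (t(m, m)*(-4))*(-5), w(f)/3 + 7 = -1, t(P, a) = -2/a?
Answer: 1/4561 ≈ 0.00021925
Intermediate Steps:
w(f) = -24 (w(f) = -21 + 3*(-1) = -21 - 3 = -24)
y(m) = -40/m (y(m) = (-2/m*(-4))*(-5) = (8/m)*(-5) = -40/m)
B(h) = 24 (B(h) = -1*(-24) = 24)
z = 4561 (z = 4585 - 1*24 = 4585 - 24 = 4561)
1/z = 1/4561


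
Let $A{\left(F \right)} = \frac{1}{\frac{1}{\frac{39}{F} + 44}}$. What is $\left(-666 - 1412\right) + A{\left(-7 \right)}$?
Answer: $- \frac{14277}{7} \approx -2039.6$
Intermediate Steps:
$A{\left(F \right)} = 44 + \frac{39}{F}$ ($A{\left(F \right)} = \frac{1}{\frac{1}{44 + \frac{39}{F}}} = 44 + \frac{39}{F}$)
$\left(-666 - 1412\right) + A{\left(-7 \right)} = \left(-666 - 1412\right) + \left(44 + \frac{39}{-7}\right) = -2078 + \left(44 + 39 \left(- \frac{1}{7}\right)\right) = -2078 + \left(44 - \frac{39}{7}\right) = -2078 + \frac{269}{7} = - \frac{14277}{7}$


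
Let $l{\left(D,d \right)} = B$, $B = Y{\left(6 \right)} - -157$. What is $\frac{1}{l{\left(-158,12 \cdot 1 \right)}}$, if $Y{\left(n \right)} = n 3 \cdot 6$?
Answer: $\frac{1}{265} \approx 0.0037736$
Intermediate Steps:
$Y{\left(n \right)} = 18 n$ ($Y{\left(n \right)} = 3 n 6 = 18 n$)
$B = 265$ ($B = 18 \cdot 6 - -157 = 108 + 157 = 265$)
$l{\left(D,d \right)} = 265$
$\frac{1}{l{\left(-158,12 \cdot 1 \right)}} = \frac{1}{265}$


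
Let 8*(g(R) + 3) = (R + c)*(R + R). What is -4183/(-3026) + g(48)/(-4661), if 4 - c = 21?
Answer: 206521/158474 ≈ 1.3032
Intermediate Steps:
c = -17 (c = 4 - 1*21 = 4 - 21 = -17)
g(R) = -3 + R*(-17 + R)/4 (g(R) = -3 + ((R - 17)*(R + R))/8 = -3 + ((-17 + R)*(2*R))/8 = -3 + (2*R*(-17 + R))/8 = -3 + R*(-17 + R)/4)
-4183/(-3026) + g(48)/(-4661) = -4183/(-3026) + (-3 - 17/4*48 + (¼)*48²)/(-4661) = -4183*(-1/3026) + (-3 - 204 + (¼)*2304)*(-1/4661) = 47/34 + (-3 - 204 + 576)*(-1/4661) = 47/34 + 369*(-1/4661) = 47/34 - 369/4661 = 206521/158474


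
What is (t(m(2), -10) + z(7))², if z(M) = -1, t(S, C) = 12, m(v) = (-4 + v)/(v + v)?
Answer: 121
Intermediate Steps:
m(v) = (-4 + v)/(2*v) (m(v) = (-4 + v)/((2*v)) = (-4 + v)*(1/(2*v)) = (-4 + v)/(2*v))
(t(m(2), -10) + z(7))² = (12 - 1)² = 11² = 121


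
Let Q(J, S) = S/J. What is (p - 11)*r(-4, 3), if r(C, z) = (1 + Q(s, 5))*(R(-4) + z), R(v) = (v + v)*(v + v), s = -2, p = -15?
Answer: 2613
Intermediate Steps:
R(v) = 4*v² (R(v) = (2*v)*(2*v) = 4*v²)
r(C, z) = -96 - 3*z/2 (r(C, z) = (1 + 5/(-2))*(4*(-4)² + z) = (1 + 5*(-½))*(4*16 + z) = (1 - 5/2)*(64 + z) = -3*(64 + z)/2 = -96 - 3*z/2)
(p - 11)*r(-4, 3) = (-15 - 11)*(-96 - 3/2*3) = -26*(-96 - 9/2) = -26*(-201/2) = 2613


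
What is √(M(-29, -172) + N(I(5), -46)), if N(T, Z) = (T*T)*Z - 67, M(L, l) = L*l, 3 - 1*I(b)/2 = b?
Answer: 3*√465 ≈ 64.692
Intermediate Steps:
I(b) = 6 - 2*b
N(T, Z) = -67 + Z*T² (N(T, Z) = T²*Z - 67 = Z*T² - 67 = -67 + Z*T²)
√(M(-29, -172) + N(I(5), -46)) = √(-29*(-172) + (-67 - 46*(6 - 2*5)²)) = √(4988 + (-67 - 46*(6 - 10)²)) = √(4988 + (-67 - 46*(-4)²)) = √(4988 + (-67 - 46*16)) = √(4988 + (-67 - 736)) = √(4988 - 803) = √4185 = 3*√465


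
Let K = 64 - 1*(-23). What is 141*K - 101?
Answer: 12166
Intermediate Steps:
K = 87 (K = 64 + 23 = 87)
141*K - 101 = 141*87 - 101 = 12267 - 101 = 12166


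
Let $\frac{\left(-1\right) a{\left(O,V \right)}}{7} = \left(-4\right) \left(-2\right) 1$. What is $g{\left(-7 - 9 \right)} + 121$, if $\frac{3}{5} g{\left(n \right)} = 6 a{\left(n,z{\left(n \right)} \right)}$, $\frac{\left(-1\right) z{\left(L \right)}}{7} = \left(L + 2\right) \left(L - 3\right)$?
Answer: $-439$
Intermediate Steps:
$z{\left(L \right)} = - 7 \left(-3 + L\right) \left(2 + L\right)$ ($z{\left(L \right)} = - 7 \left(L + 2\right) \left(L - 3\right) = - 7 \left(2 + L\right) \left(-3 + L\right) = - 7 \left(-3 + L\right) \left(2 + L\right)$)
$a{\left(O,V \right)} = -56$ ($a{\left(O,V \right)} = - 7 \left(-4\right) \left(-2\right) 1 = - 7 \cdot 8 \cdot 1 = \left(-7\right) 8 = -56$)
$g{\left(n \right)} = -560$ ($g{\left(n \right)} = \frac{5 \cdot 6 \left(-56\right)}{3} = \frac{5}{3} \left(-336\right) = -560$)
$g{\left(-7 - 9 \right)} + 121 = -560 + 121 = -439$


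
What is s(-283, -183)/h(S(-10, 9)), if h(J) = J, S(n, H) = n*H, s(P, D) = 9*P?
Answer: 283/10 ≈ 28.300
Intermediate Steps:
S(n, H) = H*n
s(-283, -183)/h(S(-10, 9)) = (9*(-283))/((9*(-10))) = -2547/(-90) = -2547*(-1/90) = 283/10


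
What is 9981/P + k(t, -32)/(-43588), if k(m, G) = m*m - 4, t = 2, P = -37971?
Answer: -1109/4219 ≈ -0.26286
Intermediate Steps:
k(m, G) = -4 + m**2 (k(m, G) = m**2 - 4 = -4 + m**2)
9981/P + k(t, -32)/(-43588) = 9981/(-37971) + (-4 + 2**2)/(-43588) = 9981*(-1/37971) + (-4 + 4)*(-1/43588) = -1109/4219 + 0*(-1/43588) = -1109/4219 + 0 = -1109/4219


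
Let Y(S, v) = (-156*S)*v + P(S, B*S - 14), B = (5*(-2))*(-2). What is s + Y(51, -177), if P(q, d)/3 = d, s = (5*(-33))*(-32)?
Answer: 1416510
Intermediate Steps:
s = 5280 (s = -165*(-32) = 5280)
B = 20 (B = -10*(-2) = 20)
P(q, d) = 3*d
Y(S, v) = -42 + 60*S - 156*S*v (Y(S, v) = (-156*S)*v + 3*(20*S - 14) = -156*S*v + 3*(-14 + 20*S) = -156*S*v + (-42 + 60*S) = -42 + 60*S - 156*S*v)
s + Y(51, -177) = 5280 + (-42 + 60*51 - 156*51*(-177)) = 5280 + (-42 + 3060 + 1408212) = 5280 + 1411230 = 1416510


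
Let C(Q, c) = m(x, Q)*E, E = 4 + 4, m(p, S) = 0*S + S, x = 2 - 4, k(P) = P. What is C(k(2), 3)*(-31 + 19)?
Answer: -192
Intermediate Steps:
x = -2
m(p, S) = S (m(p, S) = 0 + S = S)
E = 8
C(Q, c) = 8*Q (C(Q, c) = Q*8 = 8*Q)
C(k(2), 3)*(-31 + 19) = (8*2)*(-31 + 19) = 16*(-12) = -192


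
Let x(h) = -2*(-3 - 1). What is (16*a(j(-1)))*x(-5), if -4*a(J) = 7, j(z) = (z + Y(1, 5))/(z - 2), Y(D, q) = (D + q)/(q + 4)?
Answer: -224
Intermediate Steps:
x(h) = 8 (x(h) = -2*(-4) = 8)
Y(D, q) = (D + q)/(4 + q)
j(z) = (2/3 + z)/(-2 + z) (j(z) = (z + (1 + 5)/(4 + 5))/(z - 2) = (z + 6/9)/(-2 + z) = (z + (1/9)*6)/(-2 + z) = (z + 2/3)/(-2 + z) = (2/3 + z)/(-2 + z))
a(J) = -7/4 (a(J) = -1/4*7 = -7/4)
(16*a(j(-1)))*x(-5) = (16*(-7/4))*8 = -28*8 = -224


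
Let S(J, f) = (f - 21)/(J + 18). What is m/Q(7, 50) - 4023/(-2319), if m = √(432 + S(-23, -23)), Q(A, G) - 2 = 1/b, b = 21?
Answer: 1341/773 + 42*√2755/215 ≈ 11.988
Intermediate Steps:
S(J, f) = (-21 + f)/(18 + J)
Q(A, G) = 43/21 (Q(A, G) = 2 + 1/21 = 43/21)
m = 2*√2755/5 (m = √(432 + (-21 - 23)/(18 - 23)) = √(432 - 44/(-5)) = √(432 - ⅕*(-44)) = √(432 + 44/5) = √(2204/5) = 2*√2755/5 ≈ 20.995)
m/Q(7, 50) - 4023/(-2319) = (2*√2755/5)/(43/21) - 4023/(-2319) = (2*√2755/5)*(21/43) - 4023*(-1/2319) = 42*√2755/215 + 1341/773 = 1341/773 + 42*√2755/215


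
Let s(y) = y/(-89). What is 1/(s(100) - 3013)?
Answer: -89/268257 ≈ -0.00033177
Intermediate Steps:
s(y) = -y/89 (s(y) = y*(-1/89) = -y/89)
1/(s(100) - 3013) = 1/(-1/89*100 - 3013) = 1/(-100/89 - 3013) = 1/(-268257/89) = -89/268257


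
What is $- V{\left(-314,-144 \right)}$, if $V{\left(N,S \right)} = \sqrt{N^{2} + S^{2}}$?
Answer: $- 2 \sqrt{29833} \approx -345.44$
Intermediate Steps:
$- V{\left(-314,-144 \right)} = - \sqrt{\left(-314\right)^{2} + \left(-144\right)^{2}} = - \sqrt{98596 + 20736} = - \sqrt{119332} = - 2 \sqrt{29833}$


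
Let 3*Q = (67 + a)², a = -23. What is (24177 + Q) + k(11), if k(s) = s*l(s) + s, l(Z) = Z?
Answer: 74863/3 ≈ 24954.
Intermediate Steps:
k(s) = s + s² (k(s) = s*s + s = s² + s = s + s²)
Q = 1936/3 (Q = (67 - 23)²/3 = (⅓)*44² = (⅓)*1936 = 1936/3 ≈ 645.33)
(24177 + Q) + k(11) = (24177 + 1936/3) + 11*(1 + 11) = 74467/3 + 11*12 = 74467/3 + 132 = 74863/3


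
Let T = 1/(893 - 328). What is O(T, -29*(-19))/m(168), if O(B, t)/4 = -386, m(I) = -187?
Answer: 1544/187 ≈ 8.2567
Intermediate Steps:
T = 1/565 ≈ 0.0017699
O(B, t) = -1544 (O(B, t) = 4*(-386) = -1544)
O(T, -29*(-19))/m(168) = -1544/(-187) = -1544*(-1/187) = 1544/187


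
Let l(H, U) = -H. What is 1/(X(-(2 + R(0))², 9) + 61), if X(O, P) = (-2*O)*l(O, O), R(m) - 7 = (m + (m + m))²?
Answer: 1/13183 ≈ 7.5855e-5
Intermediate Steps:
R(m) = 7 + 9*m² (R(m) = 7 + (m + (m + m))² = 7 + (m + 2*m)² = 7 + (3*m)² = 7 + 9*m²)
X(O, P) = 2*O² (X(O, P) = (-2*O)*(-O) = 2*O²)
1/(X(-(2 + R(0))², 9) + 61) = 1/(2*(-(2 + (7 + 9*0²))²)² + 61) = 1/(2*(-(2 + (7 + 9*0))²)² + 61) = 1/(2*(-(2 + (7 + 0))²)² + 61) = 1/(2*(-(2 + 7)²)² + 61) = 1/(2*(-1*9²)² + 61) = 1/(2*(-1*81)² + 61) = 1/(2*(-81)² + 61) = 1/(2*6561 + 61) = 1/(13122 + 61) = 1/13183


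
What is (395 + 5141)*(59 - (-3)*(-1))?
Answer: 310016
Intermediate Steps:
(395 + 5141)*(59 - (-3)*(-1)) = 5536*(59 - 1*3) = 5536*(59 - 3) = 5536*56 = 310016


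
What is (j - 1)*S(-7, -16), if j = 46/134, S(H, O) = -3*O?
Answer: -2112/67 ≈ -31.522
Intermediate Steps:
j = 23/67 (j = 46*(1/134) = 23/67 ≈ 0.34328)
(j - 1)*S(-7, -16) = (23/67 - 1)*(-3*(-16)) = -44/67*48 = -2112/67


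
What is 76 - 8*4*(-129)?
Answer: 4204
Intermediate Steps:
76 - 8*4*(-129) = 76 - 32*(-129) = 76 + 4128 = 4204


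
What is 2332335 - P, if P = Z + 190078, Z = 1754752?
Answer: 387505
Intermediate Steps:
P = 1944830 (P = 1754752 + 190078 = 1944830)
2332335 - P = 2332335 - 1*1944830 = 2332335 - 1944830 = 387505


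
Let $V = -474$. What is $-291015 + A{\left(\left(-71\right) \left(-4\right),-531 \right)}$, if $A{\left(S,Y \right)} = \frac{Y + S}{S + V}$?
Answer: $- \frac{2910137}{10} \approx -2.9101 \cdot 10^{5}$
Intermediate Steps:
$A{\left(S,Y \right)} = \frac{S + Y}{-474 + S}$ ($A{\left(S,Y \right)} = \frac{Y + S}{S - 474} = \frac{S + Y}{-474 + S}$)
$-291015 + A{\left(\left(-71\right) \left(-4\right),-531 \right)} = -291015 + \frac{\left(-71\right) \left(-4\right) - 531}{-474 - -284} = -291015 + \frac{284 - 531}{-474 + 284} = -291015 + \frac{1}{-190} \left(-247\right) = -291015 - - \frac{13}{10} = -291015 + \frac{13}{10} = - \frac{2910137}{10}$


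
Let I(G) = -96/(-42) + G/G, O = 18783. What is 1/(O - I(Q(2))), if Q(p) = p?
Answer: 7/131458 ≈ 5.3249e-5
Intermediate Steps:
I(G) = 23/7 (I(G) = -96*(-1/42) + 1 = 16/7 + 1 = 23/7)
1/(O - I(Q(2))) = 1/(18783 - 1*23/7) = 1/(18783 - 23/7) = 1/(131458/7) = 7/131458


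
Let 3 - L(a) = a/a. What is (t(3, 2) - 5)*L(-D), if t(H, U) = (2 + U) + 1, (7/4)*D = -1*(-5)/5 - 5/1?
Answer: 0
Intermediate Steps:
D = -16/7 (D = 4*(-1*(-5)/5 - 5/1)/7 = 4*(5*(⅕) - 5*1)/7 = 4*(1 - 5)/7 = (4/7)*(-4) = -16/7 ≈ -2.2857)
t(H, U) = 3 + U
L(a) = 2 (L(a) = 3 - a/a = 3 - 1*1 = 3 - 1 = 2)
(t(3, 2) - 5)*L(-D) = ((3 + 2) - 5)*2 = (5 - 5)*2 = 0*2 = 0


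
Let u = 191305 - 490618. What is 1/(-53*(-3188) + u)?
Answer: -1/130349 ≈ -7.6717e-6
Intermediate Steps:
u = -299313
1/(-53*(-3188) + u) = 1/(-53*(-3188) - 299313) = 1/(168964 - 299313) = 1/(-130349) = -1/130349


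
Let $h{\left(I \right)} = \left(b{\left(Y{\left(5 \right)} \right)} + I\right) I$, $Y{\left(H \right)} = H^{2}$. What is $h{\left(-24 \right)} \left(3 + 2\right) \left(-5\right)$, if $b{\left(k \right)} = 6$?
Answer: $-10800$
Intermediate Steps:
$h{\left(I \right)} = I \left(6 + I\right)$ ($h{\left(I \right)} = \left(6 + I\right) I = I \left(6 + I\right)$)
$h{\left(-24 \right)} \left(3 + 2\right) \left(-5\right) = - 24 \left(6 - 24\right) \left(3 + 2\right) \left(-5\right) = \left(-24\right) \left(-18\right) 5 \left(-5\right) = 432 \left(-25\right) = -10800$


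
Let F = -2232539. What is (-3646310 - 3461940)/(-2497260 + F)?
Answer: 7108250/4729799 ≈ 1.5029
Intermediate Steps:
(-3646310 - 3461940)/(-2497260 + F) = (-3646310 - 3461940)/(-2497260 - 2232539) = -7108250/(-4729799) = -7108250*(-1/4729799) = 7108250/4729799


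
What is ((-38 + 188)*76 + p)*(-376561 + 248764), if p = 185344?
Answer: -25143292968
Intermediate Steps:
((-38 + 188)*76 + p)*(-376561 + 248764) = ((-38 + 188)*76 + 185344)*(-376561 + 248764) = (150*76 + 185344)*(-127797) = (11400 + 185344)*(-127797) = 196744*(-127797) = -25143292968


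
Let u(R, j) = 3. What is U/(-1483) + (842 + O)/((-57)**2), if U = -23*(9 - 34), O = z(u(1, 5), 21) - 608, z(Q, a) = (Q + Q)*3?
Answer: -166051/535363 ≈ -0.31017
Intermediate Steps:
z(Q, a) = 6*Q (z(Q, a) = (2*Q)*3 = 6*Q)
O = -590 (O = 6*3 - 608 = 18 - 608 = -590)
U = 575 (U = -23*(-25) = 575)
U/(-1483) + (842 + O)/((-57)**2) = 575/(-1483) + (842 - 590)/((-57)**2) = 575*(-1/1483) + 252/3249 = -575/1483 + 252*(1/3249) = -575/1483 + 28/361 = -166051/535363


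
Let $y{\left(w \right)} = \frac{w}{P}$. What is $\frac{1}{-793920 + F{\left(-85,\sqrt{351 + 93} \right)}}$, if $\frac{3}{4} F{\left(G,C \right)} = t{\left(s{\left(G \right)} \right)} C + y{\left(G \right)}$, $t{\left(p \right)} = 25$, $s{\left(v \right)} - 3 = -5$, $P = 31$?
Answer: $- \frac{68666457}{54515881911700} - \frac{2883 \sqrt{111}}{27257940955850} \approx -1.2607 \cdot 10^{-6}$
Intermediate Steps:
$s{\left(v \right)} = -2$ ($s{\left(v \right)} = 3 - 5 = -2$)
$y{\left(w \right)} = \frac{w}{31}$
$F{\left(G,C \right)} = \frac{4 G}{93} + \frac{100 C}{3}$ ($F{\left(G,C \right)} = \frac{4 \left(25 C + \frac{G}{31}\right)}{3} = \frac{4 G}{93} + \frac{100 C}{3}$)
$\frac{1}{-793920 + F{\left(-85,\sqrt{351 + 93} \right)}} = \frac{1}{-793920 + \left(\frac{4}{93} \left(-85\right) + \frac{100 \sqrt{351 + 93}}{3}\right)} = \frac{1}{-793920 - \left(\frac{340}{93} - \frac{100 \sqrt{444}}{3}\right)} = \frac{1}{-793920 - \left(\frac{340}{93} - \frac{100 \cdot 2 \sqrt{111}}{3}\right)} = \frac{1}{-793920 - \left(\frac{340}{93} - \frac{200 \sqrt{111}}{3}\right)} = \frac{1}{- \frac{73834900}{93} + \frac{200 \sqrt{111}}{3}}$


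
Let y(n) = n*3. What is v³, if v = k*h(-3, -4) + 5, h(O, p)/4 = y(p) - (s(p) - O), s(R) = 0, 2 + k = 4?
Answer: -1520875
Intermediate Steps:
k = 2 (k = -2 + 4 = 2)
y(n) = 3*n
h(O, p) = 4*O + 12*p (h(O, p) = 4*(3*p - (0 - O)) = 4*(3*p - (-1)*O) = 4*(3*p + O) = 4*(O + 3*p) = 4*O + 12*p)
v = -115 (v = 2*(4*(-3) + 12*(-4)) + 5 = 2*(-12 - 48) + 5 = 2*(-60) + 5 = -120 + 5 = -115)
v³ = (-115)³ = -1520875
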